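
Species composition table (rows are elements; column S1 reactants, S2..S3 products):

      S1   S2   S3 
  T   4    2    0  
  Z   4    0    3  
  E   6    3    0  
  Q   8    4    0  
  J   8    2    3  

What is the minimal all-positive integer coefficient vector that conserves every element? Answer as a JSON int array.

Coefficients: [3, 6, 4]

T: 3·4 = 12 | 6·2+4·0 = 12
Z: 3·4 = 12 | 6·0+4·3 = 12
E: 3·6 = 18 | 6·3+4·0 = 18
Q: 3·8 = 24 | 6·4+4·0 = 24
J: 3·8 = 24 | 6·2+4·3 = 24
gcd(3,6,4) = 1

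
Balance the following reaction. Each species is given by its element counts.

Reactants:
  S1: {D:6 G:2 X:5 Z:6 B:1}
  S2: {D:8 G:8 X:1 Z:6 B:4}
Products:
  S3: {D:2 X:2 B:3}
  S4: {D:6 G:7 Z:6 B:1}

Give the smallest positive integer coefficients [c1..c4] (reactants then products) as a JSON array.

Coefficients: [1, 5, 5, 6]

D: 1·6+5·8 = 46 | 5·2+6·6 = 46
G: 1·2+5·8 = 42 | 5·0+6·7 = 42
X: 1·5+5·1 = 10 | 5·2+6·0 = 10
Z: 1·6+5·6 = 36 | 5·0+6·6 = 36
B: 1·1+5·4 = 21 | 5·3+6·1 = 21
gcd(1,5,5,6) = 1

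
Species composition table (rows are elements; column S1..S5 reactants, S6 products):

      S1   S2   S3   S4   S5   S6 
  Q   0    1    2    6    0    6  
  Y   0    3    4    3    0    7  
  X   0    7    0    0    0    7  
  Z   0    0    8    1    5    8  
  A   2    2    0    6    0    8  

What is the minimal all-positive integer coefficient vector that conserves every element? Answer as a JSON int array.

Coefficients: [6, 6, 3, 4, 4, 6]

Q: 6·0+6·1+3·2+4·6+4·0 = 36 | 6·6 = 36
Y: 6·0+6·3+3·4+4·3+4·0 = 42 | 6·7 = 42
X: 6·0+6·7+3·0+4·0+4·0 = 42 | 6·7 = 42
Z: 6·0+6·0+3·8+4·1+4·5 = 48 | 6·8 = 48
A: 6·2+6·2+3·0+4·6+4·0 = 48 | 6·8 = 48
gcd(6,6,3,4,4,6) = 1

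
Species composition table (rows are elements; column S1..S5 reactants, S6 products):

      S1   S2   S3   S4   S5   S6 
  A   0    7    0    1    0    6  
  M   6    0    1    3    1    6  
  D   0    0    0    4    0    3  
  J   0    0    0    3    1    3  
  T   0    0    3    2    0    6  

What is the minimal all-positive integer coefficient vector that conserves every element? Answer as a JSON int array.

Coefficients: [1, 3, 6, 3, 3, 4]

A: 1·0+3·7+6·0+3·1+3·0 = 24 | 4·6 = 24
M: 1·6+3·0+6·1+3·3+3·1 = 24 | 4·6 = 24
D: 1·0+3·0+6·0+3·4+3·0 = 12 | 4·3 = 12
J: 1·0+3·0+6·0+3·3+3·1 = 12 | 4·3 = 12
T: 1·0+3·0+6·3+3·2+3·0 = 24 | 4·6 = 24
gcd(1,3,6,3,3,4) = 1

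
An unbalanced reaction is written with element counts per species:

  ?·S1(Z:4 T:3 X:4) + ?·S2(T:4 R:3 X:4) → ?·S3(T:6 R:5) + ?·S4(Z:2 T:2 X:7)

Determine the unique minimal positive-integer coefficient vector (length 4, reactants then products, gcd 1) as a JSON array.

Coefficients: [2, 5, 3, 4]

Z: 2·4+5·0 = 8 | 3·0+4·2 = 8
T: 2·3+5·4 = 26 | 3·6+4·2 = 26
R: 2·0+5·3 = 15 | 3·5+4·0 = 15
X: 2·4+5·4 = 28 | 3·0+4·7 = 28
gcd(2,5,3,4) = 1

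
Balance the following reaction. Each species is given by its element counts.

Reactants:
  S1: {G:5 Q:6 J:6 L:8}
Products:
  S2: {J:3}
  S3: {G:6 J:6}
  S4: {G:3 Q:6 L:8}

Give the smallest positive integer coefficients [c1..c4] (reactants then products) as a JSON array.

Coefficients: [3, 4, 1, 3]

G: 3·5 = 15 | 4·0+1·6+3·3 = 15
Q: 3·6 = 18 | 4·0+1·0+3·6 = 18
J: 3·6 = 18 | 4·3+1·6+3·0 = 18
L: 3·8 = 24 | 4·0+1·0+3·8 = 24
gcd(3,4,1,3) = 1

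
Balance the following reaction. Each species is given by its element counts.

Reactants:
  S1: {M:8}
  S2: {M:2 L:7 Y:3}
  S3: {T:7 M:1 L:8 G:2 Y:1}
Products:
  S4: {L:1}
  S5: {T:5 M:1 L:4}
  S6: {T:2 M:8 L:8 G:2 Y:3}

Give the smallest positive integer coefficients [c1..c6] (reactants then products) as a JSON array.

T: 5·0+4·0+6·7 = 42 | 4·0+6·5+6·2 = 42
M: 5·8+4·2+6·1 = 54 | 4·0+6·1+6·8 = 54
L: 5·0+4·7+6·8 = 76 | 4·1+6·4+6·8 = 76
G: 5·0+4·0+6·2 = 12 | 4·0+6·0+6·2 = 12
Y: 5·0+4·3+6·1 = 18 | 4·0+6·0+6·3 = 18
gcd(5,4,6,4,6,6) = 1

Coefficients: [5, 4, 6, 4, 6, 6]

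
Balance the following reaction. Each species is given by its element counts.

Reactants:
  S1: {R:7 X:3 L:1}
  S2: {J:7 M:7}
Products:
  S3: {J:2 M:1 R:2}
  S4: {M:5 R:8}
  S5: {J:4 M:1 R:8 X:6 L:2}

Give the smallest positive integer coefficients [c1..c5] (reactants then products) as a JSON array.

Coefficients: [6, 2, 1, 2, 3]

J: 6·0+2·7 = 14 | 1·2+2·0+3·4 = 14
M: 6·0+2·7 = 14 | 1·1+2·5+3·1 = 14
R: 6·7+2·0 = 42 | 1·2+2·8+3·8 = 42
X: 6·3+2·0 = 18 | 1·0+2·0+3·6 = 18
L: 6·1+2·0 = 6 | 1·0+2·0+3·2 = 6
gcd(6,2,1,2,3) = 1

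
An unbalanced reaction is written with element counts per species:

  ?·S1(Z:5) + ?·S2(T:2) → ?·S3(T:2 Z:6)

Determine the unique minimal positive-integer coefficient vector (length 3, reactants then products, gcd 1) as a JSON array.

Coefficients: [6, 5, 5]

T: 6·0+5·2 = 10 | 5·2 = 10
Z: 6·5+5·0 = 30 | 5·6 = 30
gcd(6,5,5) = 1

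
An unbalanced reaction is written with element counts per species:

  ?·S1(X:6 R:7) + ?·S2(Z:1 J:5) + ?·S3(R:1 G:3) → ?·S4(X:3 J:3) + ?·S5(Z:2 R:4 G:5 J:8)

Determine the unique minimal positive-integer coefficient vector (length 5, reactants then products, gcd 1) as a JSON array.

X: 1·6+6·0+5·0 = 6 | 2·3+3·0 = 6
Z: 1·0+6·1+5·0 = 6 | 2·0+3·2 = 6
R: 1·7+6·0+5·1 = 12 | 2·0+3·4 = 12
G: 1·0+6·0+5·3 = 15 | 2·0+3·5 = 15
J: 1·0+6·5+5·0 = 30 | 2·3+3·8 = 30
gcd(1,6,5,2,3) = 1

Coefficients: [1, 6, 5, 2, 3]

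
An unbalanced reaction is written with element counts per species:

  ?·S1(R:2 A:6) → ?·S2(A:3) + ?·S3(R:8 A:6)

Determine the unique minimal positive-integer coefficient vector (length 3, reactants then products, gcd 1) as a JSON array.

Coefficients: [4, 6, 1]

R: 4·2 = 8 | 6·0+1·8 = 8
A: 4·6 = 24 | 6·3+1·6 = 24
gcd(4,6,1) = 1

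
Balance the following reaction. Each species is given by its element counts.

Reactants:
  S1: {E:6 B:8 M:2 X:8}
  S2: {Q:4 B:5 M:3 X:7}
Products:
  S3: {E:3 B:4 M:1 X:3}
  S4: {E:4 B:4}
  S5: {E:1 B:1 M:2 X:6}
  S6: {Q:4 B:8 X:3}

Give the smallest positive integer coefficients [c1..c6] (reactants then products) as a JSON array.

E: 5·6+2·0 = 30 | 4·3+3·4+6·1+2·0 = 30
Q: 5·0+2·4 = 8 | 4·0+3·0+6·0+2·4 = 8
B: 5·8+2·5 = 50 | 4·4+3·4+6·1+2·8 = 50
M: 5·2+2·3 = 16 | 4·1+3·0+6·2+2·0 = 16
X: 5·8+2·7 = 54 | 4·3+3·0+6·6+2·3 = 54
gcd(5,2,4,3,6,2) = 1

Coefficients: [5, 2, 4, 3, 6, 2]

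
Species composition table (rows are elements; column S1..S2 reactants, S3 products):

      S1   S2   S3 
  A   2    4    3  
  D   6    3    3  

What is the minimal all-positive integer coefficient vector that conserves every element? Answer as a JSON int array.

Coefficients: [1, 4, 6]

A: 1·2+4·4 = 18 | 6·3 = 18
D: 1·6+4·3 = 18 | 6·3 = 18
gcd(1,4,6) = 1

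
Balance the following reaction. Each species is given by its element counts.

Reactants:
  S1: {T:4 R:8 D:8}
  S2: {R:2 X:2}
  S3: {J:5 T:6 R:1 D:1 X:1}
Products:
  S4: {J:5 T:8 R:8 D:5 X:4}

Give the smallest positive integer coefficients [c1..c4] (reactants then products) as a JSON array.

J: 1·0+3·0+2·5 = 10 | 2·5 = 10
T: 1·4+3·0+2·6 = 16 | 2·8 = 16
R: 1·8+3·2+2·1 = 16 | 2·8 = 16
D: 1·8+3·0+2·1 = 10 | 2·5 = 10
X: 1·0+3·2+2·1 = 8 | 2·4 = 8
gcd(1,3,2,2) = 1

Coefficients: [1, 3, 2, 2]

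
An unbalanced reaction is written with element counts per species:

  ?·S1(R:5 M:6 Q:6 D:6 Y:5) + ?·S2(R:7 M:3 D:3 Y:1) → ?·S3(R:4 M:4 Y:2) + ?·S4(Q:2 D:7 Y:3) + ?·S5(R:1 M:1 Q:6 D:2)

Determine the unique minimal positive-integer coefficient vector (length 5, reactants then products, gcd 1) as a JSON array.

Coefficients: [4, 1, 6, 3, 3]

R: 4·5+1·7 = 27 | 6·4+3·0+3·1 = 27
M: 4·6+1·3 = 27 | 6·4+3·0+3·1 = 27
Q: 4·6+1·0 = 24 | 6·0+3·2+3·6 = 24
D: 4·6+1·3 = 27 | 6·0+3·7+3·2 = 27
Y: 4·5+1·1 = 21 | 6·2+3·3+3·0 = 21
gcd(4,1,6,3,3) = 1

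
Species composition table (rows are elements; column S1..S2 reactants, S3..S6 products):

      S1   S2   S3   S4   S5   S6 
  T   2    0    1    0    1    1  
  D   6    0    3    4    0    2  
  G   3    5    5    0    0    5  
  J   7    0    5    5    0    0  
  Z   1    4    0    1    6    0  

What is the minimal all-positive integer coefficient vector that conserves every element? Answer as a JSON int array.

T: 5·2+4·0 = 10 | 4·1+3·0+3·1+3·1 = 10
D: 5·6+4·0 = 30 | 4·3+3·4+3·0+3·2 = 30
G: 5·3+4·5 = 35 | 4·5+3·0+3·0+3·5 = 35
J: 5·7+4·0 = 35 | 4·5+3·5+3·0+3·0 = 35
Z: 5·1+4·4 = 21 | 4·0+3·1+3·6+3·0 = 21
gcd(5,4,4,3,3,3) = 1

Coefficients: [5, 4, 4, 3, 3, 3]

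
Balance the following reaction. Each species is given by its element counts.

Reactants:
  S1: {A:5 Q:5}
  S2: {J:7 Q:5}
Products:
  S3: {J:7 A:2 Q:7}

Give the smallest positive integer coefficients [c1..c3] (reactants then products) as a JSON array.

J: 2·0+5·7 = 35 | 5·7 = 35
A: 2·5+5·0 = 10 | 5·2 = 10
Q: 2·5+5·5 = 35 | 5·7 = 35
gcd(2,5,5) = 1

Coefficients: [2, 5, 5]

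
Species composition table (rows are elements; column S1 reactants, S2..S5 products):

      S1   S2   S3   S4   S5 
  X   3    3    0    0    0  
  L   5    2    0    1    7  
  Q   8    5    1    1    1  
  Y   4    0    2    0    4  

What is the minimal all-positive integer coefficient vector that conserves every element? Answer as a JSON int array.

X: 4·3 = 12 | 4·3+6·0+5·0+1·0 = 12
L: 4·5 = 20 | 4·2+6·0+5·1+1·7 = 20
Q: 4·8 = 32 | 4·5+6·1+5·1+1·1 = 32
Y: 4·4 = 16 | 4·0+6·2+5·0+1·4 = 16
gcd(4,4,6,5,1) = 1

Coefficients: [4, 4, 6, 5, 1]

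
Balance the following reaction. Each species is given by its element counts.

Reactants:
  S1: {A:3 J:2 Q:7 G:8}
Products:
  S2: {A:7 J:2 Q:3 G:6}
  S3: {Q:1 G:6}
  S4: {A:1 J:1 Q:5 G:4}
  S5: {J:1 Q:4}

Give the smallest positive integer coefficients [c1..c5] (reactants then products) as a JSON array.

A: 5·3 = 15 | 2·7+4·0+1·1+5·0 = 15
J: 5·2 = 10 | 2·2+4·0+1·1+5·1 = 10
Q: 5·7 = 35 | 2·3+4·1+1·5+5·4 = 35
G: 5·8 = 40 | 2·6+4·6+1·4+5·0 = 40
gcd(5,2,4,1,5) = 1

Coefficients: [5, 2, 4, 1, 5]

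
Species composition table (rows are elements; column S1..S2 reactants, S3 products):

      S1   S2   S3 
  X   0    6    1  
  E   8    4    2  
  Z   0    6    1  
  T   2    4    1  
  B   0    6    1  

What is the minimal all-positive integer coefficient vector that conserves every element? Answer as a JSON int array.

X: 1·0+1·6 = 6 | 6·1 = 6
E: 1·8+1·4 = 12 | 6·2 = 12
Z: 1·0+1·6 = 6 | 6·1 = 6
T: 1·2+1·4 = 6 | 6·1 = 6
B: 1·0+1·6 = 6 | 6·1 = 6
gcd(1,1,6) = 1

Coefficients: [1, 1, 6]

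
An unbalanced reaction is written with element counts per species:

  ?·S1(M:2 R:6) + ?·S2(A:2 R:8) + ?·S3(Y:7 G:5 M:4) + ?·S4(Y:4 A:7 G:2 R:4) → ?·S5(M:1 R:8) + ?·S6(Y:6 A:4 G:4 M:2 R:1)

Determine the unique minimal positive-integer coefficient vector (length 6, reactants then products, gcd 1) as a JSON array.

Coefficients: [1, 5, 4, 2, 6, 6]

Y: 1·0+5·0+4·7+2·4 = 36 | 6·0+6·6 = 36
A: 1·0+5·2+4·0+2·7 = 24 | 6·0+6·4 = 24
G: 1·0+5·0+4·5+2·2 = 24 | 6·0+6·4 = 24
M: 1·2+5·0+4·4+2·0 = 18 | 6·1+6·2 = 18
R: 1·6+5·8+4·0+2·4 = 54 | 6·8+6·1 = 54
gcd(1,5,4,2,6,6) = 1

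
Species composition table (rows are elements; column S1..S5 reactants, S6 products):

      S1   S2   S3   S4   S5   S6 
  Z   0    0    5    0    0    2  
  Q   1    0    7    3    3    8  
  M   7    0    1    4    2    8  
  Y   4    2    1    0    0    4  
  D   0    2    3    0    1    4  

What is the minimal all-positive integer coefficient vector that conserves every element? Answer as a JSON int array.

Z: 2·0+5·0+2·5+4·0+4·0 = 10 | 5·2 = 10
Q: 2·1+5·0+2·7+4·3+4·3 = 40 | 5·8 = 40
M: 2·7+5·0+2·1+4·4+4·2 = 40 | 5·8 = 40
Y: 2·4+5·2+2·1+4·0+4·0 = 20 | 5·4 = 20
D: 2·0+5·2+2·3+4·0+4·1 = 20 | 5·4 = 20
gcd(2,5,2,4,4,5) = 1

Coefficients: [2, 5, 2, 4, 4, 5]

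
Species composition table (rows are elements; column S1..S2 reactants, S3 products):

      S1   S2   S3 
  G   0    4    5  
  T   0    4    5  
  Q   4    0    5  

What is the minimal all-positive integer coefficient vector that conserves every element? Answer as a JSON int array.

G: 5·0+5·4 = 20 | 4·5 = 20
T: 5·0+5·4 = 20 | 4·5 = 20
Q: 5·4+5·0 = 20 | 4·5 = 20
gcd(5,5,4) = 1

Coefficients: [5, 5, 4]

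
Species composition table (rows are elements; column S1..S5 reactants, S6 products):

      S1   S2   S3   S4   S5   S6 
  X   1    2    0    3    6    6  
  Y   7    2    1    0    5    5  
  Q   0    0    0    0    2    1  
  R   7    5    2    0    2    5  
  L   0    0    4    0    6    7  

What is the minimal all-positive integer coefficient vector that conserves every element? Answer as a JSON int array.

X: 1·1+1·2+6·0+5·3+3·6 = 36 | 6·6 = 36
Y: 1·7+1·2+6·1+5·0+3·5 = 30 | 6·5 = 30
Q: 1·0+1·0+6·0+5·0+3·2 = 6 | 6·1 = 6
R: 1·7+1·5+6·2+5·0+3·2 = 30 | 6·5 = 30
L: 1·0+1·0+6·4+5·0+3·6 = 42 | 6·7 = 42
gcd(1,1,6,5,3,6) = 1

Coefficients: [1, 1, 6, 5, 3, 6]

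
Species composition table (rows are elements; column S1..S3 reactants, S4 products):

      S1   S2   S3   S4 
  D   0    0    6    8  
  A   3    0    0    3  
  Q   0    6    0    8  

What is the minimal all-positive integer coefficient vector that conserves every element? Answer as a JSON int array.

Coefficients: [3, 4, 4, 3]

D: 3·0+4·0+4·6 = 24 | 3·8 = 24
A: 3·3+4·0+4·0 = 9 | 3·3 = 9
Q: 3·0+4·6+4·0 = 24 | 3·8 = 24
gcd(3,4,4,3) = 1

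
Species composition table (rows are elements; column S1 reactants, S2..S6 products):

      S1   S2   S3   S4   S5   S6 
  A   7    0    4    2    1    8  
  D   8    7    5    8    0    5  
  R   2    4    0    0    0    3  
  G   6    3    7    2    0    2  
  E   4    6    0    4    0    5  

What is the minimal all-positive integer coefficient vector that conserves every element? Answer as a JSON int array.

A: 5·7 = 35 | 1·0+3·4+1·2+5·1+2·8 = 35
D: 5·8 = 40 | 1·7+3·5+1·8+5·0+2·5 = 40
R: 5·2 = 10 | 1·4+3·0+1·0+5·0+2·3 = 10
G: 5·6 = 30 | 1·3+3·7+1·2+5·0+2·2 = 30
E: 5·4 = 20 | 1·6+3·0+1·4+5·0+2·5 = 20
gcd(5,1,3,1,5,2) = 1

Coefficients: [5, 1, 3, 1, 5, 2]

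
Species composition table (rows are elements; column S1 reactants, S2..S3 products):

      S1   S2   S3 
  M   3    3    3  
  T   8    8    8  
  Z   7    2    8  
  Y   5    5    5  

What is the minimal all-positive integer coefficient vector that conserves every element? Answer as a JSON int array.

M: 6·3 = 18 | 1·3+5·3 = 18
T: 6·8 = 48 | 1·8+5·8 = 48
Z: 6·7 = 42 | 1·2+5·8 = 42
Y: 6·5 = 30 | 1·5+5·5 = 30
gcd(6,1,5) = 1

Coefficients: [6, 1, 5]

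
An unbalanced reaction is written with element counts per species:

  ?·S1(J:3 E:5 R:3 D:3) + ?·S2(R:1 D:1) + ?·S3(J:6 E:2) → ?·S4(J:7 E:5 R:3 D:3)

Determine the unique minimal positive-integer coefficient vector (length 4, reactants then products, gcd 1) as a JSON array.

J: 4·3+6·0+5·6 = 42 | 6·7 = 42
E: 4·5+6·0+5·2 = 30 | 6·5 = 30
R: 4·3+6·1+5·0 = 18 | 6·3 = 18
D: 4·3+6·1+5·0 = 18 | 6·3 = 18
gcd(4,6,5,6) = 1

Coefficients: [4, 6, 5, 6]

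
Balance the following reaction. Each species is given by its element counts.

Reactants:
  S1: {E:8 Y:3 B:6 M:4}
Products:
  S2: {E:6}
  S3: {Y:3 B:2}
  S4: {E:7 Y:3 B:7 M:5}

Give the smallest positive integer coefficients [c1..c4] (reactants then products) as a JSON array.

Coefficients: [5, 2, 1, 4]

E: 5·8 = 40 | 2·6+1·0+4·7 = 40
Y: 5·3 = 15 | 2·0+1·3+4·3 = 15
B: 5·6 = 30 | 2·0+1·2+4·7 = 30
M: 5·4 = 20 | 2·0+1·0+4·5 = 20
gcd(5,2,1,4) = 1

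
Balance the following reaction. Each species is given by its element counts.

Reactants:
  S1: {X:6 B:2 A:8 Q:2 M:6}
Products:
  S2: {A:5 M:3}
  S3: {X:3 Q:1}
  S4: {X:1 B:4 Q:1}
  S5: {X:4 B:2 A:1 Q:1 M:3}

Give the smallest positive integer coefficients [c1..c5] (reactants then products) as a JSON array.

Coefficients: [4, 6, 5, 1, 2]

X: 4·6 = 24 | 6·0+5·3+1·1+2·4 = 24
B: 4·2 = 8 | 6·0+5·0+1·4+2·2 = 8
A: 4·8 = 32 | 6·5+5·0+1·0+2·1 = 32
Q: 4·2 = 8 | 6·0+5·1+1·1+2·1 = 8
M: 4·6 = 24 | 6·3+5·0+1·0+2·3 = 24
gcd(4,6,5,1,2) = 1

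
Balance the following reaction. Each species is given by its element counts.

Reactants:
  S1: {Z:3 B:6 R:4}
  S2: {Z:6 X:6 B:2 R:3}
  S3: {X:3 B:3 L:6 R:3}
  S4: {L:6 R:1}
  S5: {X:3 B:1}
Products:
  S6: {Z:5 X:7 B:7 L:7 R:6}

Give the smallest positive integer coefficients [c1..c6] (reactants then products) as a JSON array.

Z: 4·3+3·6+2·0+5·0+6·0 = 30 | 6·5 = 30
X: 4·0+3·6+2·3+5·0+6·3 = 42 | 6·7 = 42
B: 4·6+3·2+2·3+5·0+6·1 = 42 | 6·7 = 42
L: 4·0+3·0+2·6+5·6+6·0 = 42 | 6·7 = 42
R: 4·4+3·3+2·3+5·1+6·0 = 36 | 6·6 = 36
gcd(4,3,2,5,6,6) = 1

Coefficients: [4, 3, 2, 5, 6, 6]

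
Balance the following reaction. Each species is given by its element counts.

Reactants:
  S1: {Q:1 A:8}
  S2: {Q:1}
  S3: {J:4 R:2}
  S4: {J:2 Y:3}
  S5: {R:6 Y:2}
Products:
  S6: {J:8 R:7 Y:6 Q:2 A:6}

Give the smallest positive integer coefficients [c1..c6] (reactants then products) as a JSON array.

Coefficients: [3, 5, 5, 6, 3, 4]

J: 3·0+5·0+5·4+6·2+3·0 = 32 | 4·8 = 32
R: 3·0+5·0+5·2+6·0+3·6 = 28 | 4·7 = 28
Y: 3·0+5·0+5·0+6·3+3·2 = 24 | 4·6 = 24
Q: 3·1+5·1+5·0+6·0+3·0 = 8 | 4·2 = 8
A: 3·8+5·0+5·0+6·0+3·0 = 24 | 4·6 = 24
gcd(3,5,5,6,3,4) = 1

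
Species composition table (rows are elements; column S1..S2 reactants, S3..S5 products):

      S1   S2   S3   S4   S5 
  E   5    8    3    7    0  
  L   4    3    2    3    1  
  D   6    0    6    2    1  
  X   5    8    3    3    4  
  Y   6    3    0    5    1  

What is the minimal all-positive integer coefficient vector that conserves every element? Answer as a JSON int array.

Coefficients: [3, 2, 1, 4, 4]

E: 3·5+2·8 = 31 | 1·3+4·7+4·0 = 31
L: 3·4+2·3 = 18 | 1·2+4·3+4·1 = 18
D: 3·6+2·0 = 18 | 1·6+4·2+4·1 = 18
X: 3·5+2·8 = 31 | 1·3+4·3+4·4 = 31
Y: 3·6+2·3 = 24 | 1·0+4·5+4·1 = 24
gcd(3,2,1,4,4) = 1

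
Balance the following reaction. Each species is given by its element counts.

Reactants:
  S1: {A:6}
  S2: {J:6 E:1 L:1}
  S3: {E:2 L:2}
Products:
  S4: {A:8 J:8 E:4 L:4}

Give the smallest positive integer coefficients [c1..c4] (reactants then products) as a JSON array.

Coefficients: [4, 4, 4, 3]

A: 4·6+4·0+4·0 = 24 | 3·8 = 24
J: 4·0+4·6+4·0 = 24 | 3·8 = 24
E: 4·0+4·1+4·2 = 12 | 3·4 = 12
L: 4·0+4·1+4·2 = 12 | 3·4 = 12
gcd(4,4,4,3) = 1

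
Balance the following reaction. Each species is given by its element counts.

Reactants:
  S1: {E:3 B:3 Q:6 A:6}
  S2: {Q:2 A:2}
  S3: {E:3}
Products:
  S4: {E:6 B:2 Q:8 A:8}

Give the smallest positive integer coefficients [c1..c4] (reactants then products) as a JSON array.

Coefficients: [2, 6, 4, 3]

E: 2·3+6·0+4·3 = 18 | 3·6 = 18
B: 2·3+6·0+4·0 = 6 | 3·2 = 6
Q: 2·6+6·2+4·0 = 24 | 3·8 = 24
A: 2·6+6·2+4·0 = 24 | 3·8 = 24
gcd(2,6,4,3) = 1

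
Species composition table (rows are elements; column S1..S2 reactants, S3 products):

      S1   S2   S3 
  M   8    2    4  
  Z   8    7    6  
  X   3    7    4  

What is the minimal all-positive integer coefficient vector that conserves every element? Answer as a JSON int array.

Coefficients: [2, 2, 5]

M: 2·8+2·2 = 20 | 5·4 = 20
Z: 2·8+2·7 = 30 | 5·6 = 30
X: 2·3+2·7 = 20 | 5·4 = 20
gcd(2,2,5) = 1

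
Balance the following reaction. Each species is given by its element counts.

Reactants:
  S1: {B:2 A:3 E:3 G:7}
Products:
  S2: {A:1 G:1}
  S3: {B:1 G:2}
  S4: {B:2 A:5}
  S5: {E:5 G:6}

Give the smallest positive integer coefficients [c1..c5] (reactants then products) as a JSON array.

B: 5·2 = 10 | 5·0+6·1+2·2+3·0 = 10
A: 5·3 = 15 | 5·1+6·0+2·5+3·0 = 15
E: 5·3 = 15 | 5·0+6·0+2·0+3·5 = 15
G: 5·7 = 35 | 5·1+6·2+2·0+3·6 = 35
gcd(5,5,6,2,3) = 1

Coefficients: [5, 5, 6, 2, 3]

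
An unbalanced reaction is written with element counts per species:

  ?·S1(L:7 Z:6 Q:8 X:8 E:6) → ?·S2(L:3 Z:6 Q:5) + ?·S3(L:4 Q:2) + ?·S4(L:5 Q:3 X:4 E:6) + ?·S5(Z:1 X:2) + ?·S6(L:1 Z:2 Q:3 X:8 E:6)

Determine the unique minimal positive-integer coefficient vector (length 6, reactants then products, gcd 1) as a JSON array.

L: 6·7 = 42 | 4·3+5·4+1·5+2·0+5·1 = 42
Z: 6·6 = 36 | 4·6+5·0+1·0+2·1+5·2 = 36
Q: 6·8 = 48 | 4·5+5·2+1·3+2·0+5·3 = 48
X: 6·8 = 48 | 4·0+5·0+1·4+2·2+5·8 = 48
E: 6·6 = 36 | 4·0+5·0+1·6+2·0+5·6 = 36
gcd(6,4,5,1,2,5) = 1

Coefficients: [6, 4, 5, 1, 2, 5]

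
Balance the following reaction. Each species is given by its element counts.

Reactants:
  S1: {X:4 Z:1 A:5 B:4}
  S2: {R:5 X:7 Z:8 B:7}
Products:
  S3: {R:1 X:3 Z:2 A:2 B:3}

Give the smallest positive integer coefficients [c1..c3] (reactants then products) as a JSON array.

R: 2·0+1·5 = 5 | 5·1 = 5
X: 2·4+1·7 = 15 | 5·3 = 15
Z: 2·1+1·8 = 10 | 5·2 = 10
A: 2·5+1·0 = 10 | 5·2 = 10
B: 2·4+1·7 = 15 | 5·3 = 15
gcd(2,1,5) = 1

Coefficients: [2, 1, 5]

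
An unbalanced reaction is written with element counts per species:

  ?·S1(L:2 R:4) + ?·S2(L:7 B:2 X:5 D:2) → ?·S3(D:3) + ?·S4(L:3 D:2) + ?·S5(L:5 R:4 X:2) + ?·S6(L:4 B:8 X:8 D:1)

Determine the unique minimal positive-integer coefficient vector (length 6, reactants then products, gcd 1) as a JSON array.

Coefficients: [6, 4, 1, 2, 6, 1]

L: 6·2+4·7 = 40 | 1·0+2·3+6·5+1·4 = 40
B: 6·0+4·2 = 8 | 1·0+2·0+6·0+1·8 = 8
R: 6·4+4·0 = 24 | 1·0+2·0+6·4+1·0 = 24
X: 6·0+4·5 = 20 | 1·0+2·0+6·2+1·8 = 20
D: 6·0+4·2 = 8 | 1·3+2·2+6·0+1·1 = 8
gcd(6,4,1,2,6,1) = 1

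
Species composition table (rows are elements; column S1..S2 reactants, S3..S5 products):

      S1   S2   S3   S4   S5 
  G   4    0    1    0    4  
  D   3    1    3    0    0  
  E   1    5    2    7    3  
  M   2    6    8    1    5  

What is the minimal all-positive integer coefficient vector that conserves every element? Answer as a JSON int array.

G: 2·4+6·0 = 8 | 4·1+3·0+1·4 = 8
D: 2·3+6·1 = 12 | 4·3+3·0+1·0 = 12
E: 2·1+6·5 = 32 | 4·2+3·7+1·3 = 32
M: 2·2+6·6 = 40 | 4·8+3·1+1·5 = 40
gcd(2,6,4,3,1) = 1

Coefficients: [2, 6, 4, 3, 1]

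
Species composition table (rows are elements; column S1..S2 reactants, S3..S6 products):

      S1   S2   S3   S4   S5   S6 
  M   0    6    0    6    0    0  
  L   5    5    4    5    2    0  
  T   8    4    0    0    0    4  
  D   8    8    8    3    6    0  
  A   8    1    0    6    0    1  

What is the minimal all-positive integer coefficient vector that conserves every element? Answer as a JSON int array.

Coefficients: [2, 2, 1, 2, 3, 6]

M: 2·0+2·6 = 12 | 1·0+2·6+3·0+6·0 = 12
L: 2·5+2·5 = 20 | 1·4+2·5+3·2+6·0 = 20
T: 2·8+2·4 = 24 | 1·0+2·0+3·0+6·4 = 24
D: 2·8+2·8 = 32 | 1·8+2·3+3·6+6·0 = 32
A: 2·8+2·1 = 18 | 1·0+2·6+3·0+6·1 = 18
gcd(2,2,1,2,3,6) = 1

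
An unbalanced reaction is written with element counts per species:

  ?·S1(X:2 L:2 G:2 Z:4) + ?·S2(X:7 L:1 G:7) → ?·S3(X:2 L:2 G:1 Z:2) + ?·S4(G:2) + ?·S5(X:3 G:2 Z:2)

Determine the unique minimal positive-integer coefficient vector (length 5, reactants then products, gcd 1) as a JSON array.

Coefficients: [5, 2, 6, 5, 4]

X: 5·2+2·7 = 24 | 6·2+5·0+4·3 = 24
L: 5·2+2·1 = 12 | 6·2+5·0+4·0 = 12
G: 5·2+2·7 = 24 | 6·1+5·2+4·2 = 24
Z: 5·4+2·0 = 20 | 6·2+5·0+4·2 = 20
gcd(5,2,6,5,4) = 1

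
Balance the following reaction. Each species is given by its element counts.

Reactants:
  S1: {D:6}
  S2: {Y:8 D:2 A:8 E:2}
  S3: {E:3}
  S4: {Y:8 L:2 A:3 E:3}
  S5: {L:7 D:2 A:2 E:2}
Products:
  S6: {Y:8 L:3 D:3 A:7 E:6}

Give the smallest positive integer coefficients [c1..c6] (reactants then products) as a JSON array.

Y: 1·0+4·8+6·0+2·8+2·0 = 48 | 6·8 = 48
L: 1·0+4·0+6·0+2·2+2·7 = 18 | 6·3 = 18
D: 1·6+4·2+6·0+2·0+2·2 = 18 | 6·3 = 18
A: 1·0+4·8+6·0+2·3+2·2 = 42 | 6·7 = 42
E: 1·0+4·2+6·3+2·3+2·2 = 36 | 6·6 = 36
gcd(1,4,6,2,2,6) = 1

Coefficients: [1, 4, 6, 2, 2, 6]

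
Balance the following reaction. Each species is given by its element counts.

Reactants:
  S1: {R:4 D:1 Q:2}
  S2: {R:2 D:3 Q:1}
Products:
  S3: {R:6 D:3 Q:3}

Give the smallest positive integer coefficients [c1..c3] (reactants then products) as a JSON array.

R: 6·4+3·2 = 30 | 5·6 = 30
D: 6·1+3·3 = 15 | 5·3 = 15
Q: 6·2+3·1 = 15 | 5·3 = 15
gcd(6,3,5) = 1

Coefficients: [6, 3, 5]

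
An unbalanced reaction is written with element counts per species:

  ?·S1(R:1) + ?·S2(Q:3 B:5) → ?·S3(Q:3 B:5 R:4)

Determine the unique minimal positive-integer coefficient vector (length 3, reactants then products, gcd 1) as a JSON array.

Q: 4·0+1·3 = 3 | 1·3 = 3
B: 4·0+1·5 = 5 | 1·5 = 5
R: 4·1+1·0 = 4 | 1·4 = 4
gcd(4,1,1) = 1

Coefficients: [4, 1, 1]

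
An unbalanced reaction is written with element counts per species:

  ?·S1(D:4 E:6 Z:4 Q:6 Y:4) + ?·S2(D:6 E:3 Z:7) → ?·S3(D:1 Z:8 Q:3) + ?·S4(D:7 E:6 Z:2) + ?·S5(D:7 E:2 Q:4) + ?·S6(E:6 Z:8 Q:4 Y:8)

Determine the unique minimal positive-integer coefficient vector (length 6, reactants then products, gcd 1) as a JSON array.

D: 6·4+6·6 = 60 | 4·1+5·7+3·7+3·0 = 60
E: 6·6+6·3 = 54 | 4·0+5·6+3·2+3·6 = 54
Z: 6·4+6·7 = 66 | 4·8+5·2+3·0+3·8 = 66
Q: 6·6+6·0 = 36 | 4·3+5·0+3·4+3·4 = 36
Y: 6·4+6·0 = 24 | 4·0+5·0+3·0+3·8 = 24
gcd(6,6,4,5,3,3) = 1

Coefficients: [6, 6, 4, 5, 3, 3]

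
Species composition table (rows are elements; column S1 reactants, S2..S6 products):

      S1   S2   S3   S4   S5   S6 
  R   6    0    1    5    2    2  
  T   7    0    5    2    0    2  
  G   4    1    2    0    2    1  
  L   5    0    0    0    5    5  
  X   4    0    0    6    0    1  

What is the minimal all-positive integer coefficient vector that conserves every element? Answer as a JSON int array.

R: 5·6 = 30 | 2·0+5·1+3·5+3·2+2·2 = 30
T: 5·7 = 35 | 2·0+5·5+3·2+3·0+2·2 = 35
G: 5·4 = 20 | 2·1+5·2+3·0+3·2+2·1 = 20
L: 5·5 = 25 | 2·0+5·0+3·0+3·5+2·5 = 25
X: 5·4 = 20 | 2·0+5·0+3·6+3·0+2·1 = 20
gcd(5,2,5,3,3,2) = 1

Coefficients: [5, 2, 5, 3, 3, 2]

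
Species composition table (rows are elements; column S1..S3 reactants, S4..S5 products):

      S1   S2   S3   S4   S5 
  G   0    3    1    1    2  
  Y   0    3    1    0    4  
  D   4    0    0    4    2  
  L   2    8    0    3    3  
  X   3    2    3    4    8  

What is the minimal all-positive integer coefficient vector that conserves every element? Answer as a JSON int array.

G: 5·0+1·3+5·1 = 8 | 4·1+2·2 = 8
Y: 5·0+1·3+5·1 = 8 | 4·0+2·4 = 8
D: 5·4+1·0+5·0 = 20 | 4·4+2·2 = 20
L: 5·2+1·8+5·0 = 18 | 4·3+2·3 = 18
X: 5·3+1·2+5·3 = 32 | 4·4+2·8 = 32
gcd(5,1,5,4,2) = 1

Coefficients: [5, 1, 5, 4, 2]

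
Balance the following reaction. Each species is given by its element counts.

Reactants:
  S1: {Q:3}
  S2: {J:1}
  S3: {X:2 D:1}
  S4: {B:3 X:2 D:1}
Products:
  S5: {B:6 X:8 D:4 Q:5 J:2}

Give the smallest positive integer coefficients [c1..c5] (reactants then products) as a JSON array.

Coefficients: [5, 6, 6, 6, 3]

B: 5·0+6·0+6·0+6·3 = 18 | 3·6 = 18
X: 5·0+6·0+6·2+6·2 = 24 | 3·8 = 24
D: 5·0+6·0+6·1+6·1 = 12 | 3·4 = 12
Q: 5·3+6·0+6·0+6·0 = 15 | 3·5 = 15
J: 5·0+6·1+6·0+6·0 = 6 | 3·2 = 6
gcd(5,6,6,6,3) = 1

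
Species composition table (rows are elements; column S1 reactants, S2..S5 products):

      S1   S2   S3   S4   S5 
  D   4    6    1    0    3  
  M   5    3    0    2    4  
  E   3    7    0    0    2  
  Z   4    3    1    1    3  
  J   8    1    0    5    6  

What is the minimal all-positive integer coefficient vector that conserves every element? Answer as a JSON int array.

D: 5·4 = 20 | 1·6+2·1+3·0+4·3 = 20
M: 5·5 = 25 | 1·3+2·0+3·2+4·4 = 25
E: 5·3 = 15 | 1·7+2·0+3·0+4·2 = 15
Z: 5·4 = 20 | 1·3+2·1+3·1+4·3 = 20
J: 5·8 = 40 | 1·1+2·0+3·5+4·6 = 40
gcd(5,1,2,3,4) = 1

Coefficients: [5, 1, 2, 3, 4]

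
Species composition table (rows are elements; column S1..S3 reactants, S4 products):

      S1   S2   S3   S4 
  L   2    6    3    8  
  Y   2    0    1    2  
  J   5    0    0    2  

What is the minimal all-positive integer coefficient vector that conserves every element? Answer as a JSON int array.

Coefficients: [2, 3, 6, 5]

L: 2·2+3·6+6·3 = 40 | 5·8 = 40
Y: 2·2+3·0+6·1 = 10 | 5·2 = 10
J: 2·5+3·0+6·0 = 10 | 5·2 = 10
gcd(2,3,6,5) = 1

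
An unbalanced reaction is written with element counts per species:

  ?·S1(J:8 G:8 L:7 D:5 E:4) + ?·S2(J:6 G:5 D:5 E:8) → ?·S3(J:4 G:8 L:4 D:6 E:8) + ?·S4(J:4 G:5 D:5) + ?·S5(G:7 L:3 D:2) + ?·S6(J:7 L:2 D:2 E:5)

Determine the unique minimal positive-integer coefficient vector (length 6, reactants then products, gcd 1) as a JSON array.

J: 3·8+2·6 = 36 | 1·4+1·4+3·0+4·7 = 36
G: 3·8+2·5 = 34 | 1·8+1·5+3·7+4·0 = 34
L: 3·7+2·0 = 21 | 1·4+1·0+3·3+4·2 = 21
D: 3·5+2·5 = 25 | 1·6+1·5+3·2+4·2 = 25
E: 3·4+2·8 = 28 | 1·8+1·0+3·0+4·5 = 28
gcd(3,2,1,1,3,4) = 1

Coefficients: [3, 2, 1, 1, 3, 4]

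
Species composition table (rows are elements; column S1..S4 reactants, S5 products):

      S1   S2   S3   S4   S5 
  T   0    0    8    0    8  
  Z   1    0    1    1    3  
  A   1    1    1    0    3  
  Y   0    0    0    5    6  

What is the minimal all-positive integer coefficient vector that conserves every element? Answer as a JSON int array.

T: 4·0+6·0+5·8+6·0 = 40 | 5·8 = 40
Z: 4·1+6·0+5·1+6·1 = 15 | 5·3 = 15
A: 4·1+6·1+5·1+6·0 = 15 | 5·3 = 15
Y: 4·0+6·0+5·0+6·5 = 30 | 5·6 = 30
gcd(4,6,5,6,5) = 1

Coefficients: [4, 6, 5, 6, 5]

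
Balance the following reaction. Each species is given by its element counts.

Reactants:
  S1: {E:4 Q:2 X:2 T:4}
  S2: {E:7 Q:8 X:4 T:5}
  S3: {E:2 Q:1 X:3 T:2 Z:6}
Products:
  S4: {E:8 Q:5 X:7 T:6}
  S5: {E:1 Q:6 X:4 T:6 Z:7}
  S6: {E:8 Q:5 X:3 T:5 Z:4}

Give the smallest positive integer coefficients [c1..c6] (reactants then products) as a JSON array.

Coefficients: [5, 4, 5, 3, 2, 4]

E: 5·4+4·7+5·2 = 58 | 3·8+2·1+4·8 = 58
Q: 5·2+4·8+5·1 = 47 | 3·5+2·6+4·5 = 47
X: 5·2+4·4+5·3 = 41 | 3·7+2·4+4·3 = 41
T: 5·4+4·5+5·2 = 50 | 3·6+2·6+4·5 = 50
Z: 5·0+4·0+5·6 = 30 | 3·0+2·7+4·4 = 30
gcd(5,4,5,3,2,4) = 1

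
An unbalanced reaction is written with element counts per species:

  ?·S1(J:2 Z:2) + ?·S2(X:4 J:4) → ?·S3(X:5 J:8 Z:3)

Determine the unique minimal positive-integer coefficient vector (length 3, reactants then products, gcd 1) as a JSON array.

X: 6·0+5·4 = 20 | 4·5 = 20
J: 6·2+5·4 = 32 | 4·8 = 32
Z: 6·2+5·0 = 12 | 4·3 = 12
gcd(6,5,4) = 1

Coefficients: [6, 5, 4]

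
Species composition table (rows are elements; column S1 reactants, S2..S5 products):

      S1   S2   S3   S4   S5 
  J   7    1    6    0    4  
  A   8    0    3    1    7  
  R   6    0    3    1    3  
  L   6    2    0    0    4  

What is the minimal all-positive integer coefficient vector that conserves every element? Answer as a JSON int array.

Coefficients: [2, 4, 1, 6, 1]

J: 2·7 = 14 | 4·1+1·6+6·0+1·4 = 14
A: 2·8 = 16 | 4·0+1·3+6·1+1·7 = 16
R: 2·6 = 12 | 4·0+1·3+6·1+1·3 = 12
L: 2·6 = 12 | 4·2+1·0+6·0+1·4 = 12
gcd(2,4,1,6,1) = 1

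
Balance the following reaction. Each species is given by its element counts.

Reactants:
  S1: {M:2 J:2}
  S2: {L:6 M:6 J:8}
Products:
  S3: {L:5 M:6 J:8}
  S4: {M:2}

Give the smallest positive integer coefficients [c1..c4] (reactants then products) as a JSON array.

L: 4·0+5·6 = 30 | 6·5+1·0 = 30
M: 4·2+5·6 = 38 | 6·6+1·2 = 38
J: 4·2+5·8 = 48 | 6·8+1·0 = 48
gcd(4,5,6,1) = 1

Coefficients: [4, 5, 6, 1]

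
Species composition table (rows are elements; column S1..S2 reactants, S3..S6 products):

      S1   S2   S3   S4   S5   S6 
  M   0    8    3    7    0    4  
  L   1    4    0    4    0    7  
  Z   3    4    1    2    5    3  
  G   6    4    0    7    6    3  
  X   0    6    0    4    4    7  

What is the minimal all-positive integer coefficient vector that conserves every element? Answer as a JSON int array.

Coefficients: [2, 5, 6, 2, 2, 2]

M: 2·0+5·8 = 40 | 6·3+2·7+2·0+2·4 = 40
L: 2·1+5·4 = 22 | 6·0+2·4+2·0+2·7 = 22
Z: 2·3+5·4 = 26 | 6·1+2·2+2·5+2·3 = 26
G: 2·6+5·4 = 32 | 6·0+2·7+2·6+2·3 = 32
X: 2·0+5·6 = 30 | 6·0+2·4+2·4+2·7 = 30
gcd(2,5,6,2,2,2) = 1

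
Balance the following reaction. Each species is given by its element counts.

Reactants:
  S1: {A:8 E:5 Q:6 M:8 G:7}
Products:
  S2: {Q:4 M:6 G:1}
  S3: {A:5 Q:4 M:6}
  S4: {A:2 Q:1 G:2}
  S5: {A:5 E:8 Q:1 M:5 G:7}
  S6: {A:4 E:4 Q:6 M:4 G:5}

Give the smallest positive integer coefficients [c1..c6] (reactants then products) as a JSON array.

Coefficients: [4, 1, 2, 4, 2, 1]

A: 4·8 = 32 | 1·0+2·5+4·2+2·5+1·4 = 32
E: 4·5 = 20 | 1·0+2·0+4·0+2·8+1·4 = 20
Q: 4·6 = 24 | 1·4+2·4+4·1+2·1+1·6 = 24
M: 4·8 = 32 | 1·6+2·6+4·0+2·5+1·4 = 32
G: 4·7 = 28 | 1·1+2·0+4·2+2·7+1·5 = 28
gcd(4,1,2,4,2,1) = 1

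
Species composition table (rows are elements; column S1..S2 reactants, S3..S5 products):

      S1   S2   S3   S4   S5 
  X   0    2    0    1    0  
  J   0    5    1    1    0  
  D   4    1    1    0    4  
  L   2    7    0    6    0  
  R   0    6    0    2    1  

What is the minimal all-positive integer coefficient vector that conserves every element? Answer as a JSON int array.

Coefficients: [5, 2, 6, 4, 4]

X: 5·0+2·2 = 4 | 6·0+4·1+4·0 = 4
J: 5·0+2·5 = 10 | 6·1+4·1+4·0 = 10
D: 5·4+2·1 = 22 | 6·1+4·0+4·4 = 22
L: 5·2+2·7 = 24 | 6·0+4·6+4·0 = 24
R: 5·0+2·6 = 12 | 6·0+4·2+4·1 = 12
gcd(5,2,6,4,4) = 1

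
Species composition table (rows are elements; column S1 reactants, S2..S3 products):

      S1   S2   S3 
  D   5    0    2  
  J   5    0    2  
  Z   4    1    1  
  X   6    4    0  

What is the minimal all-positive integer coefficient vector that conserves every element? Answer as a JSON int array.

Coefficients: [2, 3, 5]

D: 2·5 = 10 | 3·0+5·2 = 10
J: 2·5 = 10 | 3·0+5·2 = 10
Z: 2·4 = 8 | 3·1+5·1 = 8
X: 2·6 = 12 | 3·4+5·0 = 12
gcd(2,3,5) = 1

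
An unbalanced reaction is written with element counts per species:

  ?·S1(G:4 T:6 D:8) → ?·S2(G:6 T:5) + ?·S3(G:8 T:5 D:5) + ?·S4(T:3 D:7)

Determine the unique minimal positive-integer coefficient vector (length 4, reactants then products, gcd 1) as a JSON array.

G: 5·4 = 20 | 2·6+1·8+5·0 = 20
T: 5·6 = 30 | 2·5+1·5+5·3 = 30
D: 5·8 = 40 | 2·0+1·5+5·7 = 40
gcd(5,2,1,5) = 1

Coefficients: [5, 2, 1, 5]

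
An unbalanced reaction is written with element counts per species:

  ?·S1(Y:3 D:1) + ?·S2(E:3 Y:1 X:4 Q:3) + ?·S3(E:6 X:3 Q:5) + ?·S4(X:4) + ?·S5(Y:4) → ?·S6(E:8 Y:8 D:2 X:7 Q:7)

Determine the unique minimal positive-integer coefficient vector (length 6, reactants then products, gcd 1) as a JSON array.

Coefficients: [6, 2, 3, 1, 1, 3]

E: 6·0+2·3+3·6+1·0+1·0 = 24 | 3·8 = 24
Y: 6·3+2·1+3·0+1·0+1·4 = 24 | 3·8 = 24
D: 6·1+2·0+3·0+1·0+1·0 = 6 | 3·2 = 6
X: 6·0+2·4+3·3+1·4+1·0 = 21 | 3·7 = 21
Q: 6·0+2·3+3·5+1·0+1·0 = 21 | 3·7 = 21
gcd(6,2,3,1,1,3) = 1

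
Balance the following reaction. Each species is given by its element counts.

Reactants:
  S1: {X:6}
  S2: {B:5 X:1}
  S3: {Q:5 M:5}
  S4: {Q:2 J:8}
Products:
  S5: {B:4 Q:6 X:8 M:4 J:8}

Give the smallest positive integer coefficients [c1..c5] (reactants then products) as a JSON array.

B: 6·0+4·5+4·0+5·0 = 20 | 5·4 = 20
Q: 6·0+4·0+4·5+5·2 = 30 | 5·6 = 30
X: 6·6+4·1+4·0+5·0 = 40 | 5·8 = 40
M: 6·0+4·0+4·5+5·0 = 20 | 5·4 = 20
J: 6·0+4·0+4·0+5·8 = 40 | 5·8 = 40
gcd(6,4,4,5,5) = 1

Coefficients: [6, 4, 4, 5, 5]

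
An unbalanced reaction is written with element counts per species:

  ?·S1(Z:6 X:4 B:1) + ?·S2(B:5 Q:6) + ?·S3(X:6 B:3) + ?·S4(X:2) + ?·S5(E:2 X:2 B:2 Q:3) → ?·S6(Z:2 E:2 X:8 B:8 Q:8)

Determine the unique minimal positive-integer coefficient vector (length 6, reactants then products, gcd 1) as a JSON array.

Z: 2·6+5·0+3·0+5·0+6·0 = 12 | 6·2 = 12
E: 2·0+5·0+3·0+5·0+6·2 = 12 | 6·2 = 12
X: 2·4+5·0+3·6+5·2+6·2 = 48 | 6·8 = 48
B: 2·1+5·5+3·3+5·0+6·2 = 48 | 6·8 = 48
Q: 2·0+5·6+3·0+5·0+6·3 = 48 | 6·8 = 48
gcd(2,5,3,5,6,6) = 1

Coefficients: [2, 5, 3, 5, 6, 6]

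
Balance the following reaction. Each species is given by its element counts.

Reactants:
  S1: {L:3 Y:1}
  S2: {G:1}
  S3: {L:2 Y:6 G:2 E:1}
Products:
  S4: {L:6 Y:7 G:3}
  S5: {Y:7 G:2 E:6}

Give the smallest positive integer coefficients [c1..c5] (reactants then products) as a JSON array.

Coefficients: [6, 5, 6, 5, 1]

L: 6·3+5·0+6·2 = 30 | 5·6+1·0 = 30
Y: 6·1+5·0+6·6 = 42 | 5·7+1·7 = 42
G: 6·0+5·1+6·2 = 17 | 5·3+1·2 = 17
E: 6·0+5·0+6·1 = 6 | 5·0+1·6 = 6
gcd(6,5,6,5,1) = 1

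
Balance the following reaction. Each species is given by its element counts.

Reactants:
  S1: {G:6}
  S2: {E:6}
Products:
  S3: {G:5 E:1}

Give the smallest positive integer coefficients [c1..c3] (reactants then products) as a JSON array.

G: 5·6+1·0 = 30 | 6·5 = 30
E: 5·0+1·6 = 6 | 6·1 = 6
gcd(5,1,6) = 1

Coefficients: [5, 1, 6]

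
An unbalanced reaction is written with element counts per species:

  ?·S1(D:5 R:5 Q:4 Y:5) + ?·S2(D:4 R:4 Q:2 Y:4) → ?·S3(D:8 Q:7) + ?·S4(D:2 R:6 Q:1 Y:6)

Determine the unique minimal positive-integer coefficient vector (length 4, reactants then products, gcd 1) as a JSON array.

Coefficients: [4, 1, 2, 4]

D: 4·5+1·4 = 24 | 2·8+4·2 = 24
R: 4·5+1·4 = 24 | 2·0+4·6 = 24
Q: 4·4+1·2 = 18 | 2·7+4·1 = 18
Y: 4·5+1·4 = 24 | 2·0+4·6 = 24
gcd(4,1,2,4) = 1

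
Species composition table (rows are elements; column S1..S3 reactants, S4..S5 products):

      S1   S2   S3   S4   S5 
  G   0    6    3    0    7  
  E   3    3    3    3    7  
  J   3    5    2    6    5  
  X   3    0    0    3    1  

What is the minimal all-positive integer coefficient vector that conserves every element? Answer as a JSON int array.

G: 2·0+1·6+5·3 = 21 | 1·0+3·7 = 21
E: 2·3+1·3+5·3 = 24 | 1·3+3·7 = 24
J: 2·3+1·5+5·2 = 21 | 1·6+3·5 = 21
X: 2·3+1·0+5·0 = 6 | 1·3+3·1 = 6
gcd(2,1,5,1,3) = 1

Coefficients: [2, 1, 5, 1, 3]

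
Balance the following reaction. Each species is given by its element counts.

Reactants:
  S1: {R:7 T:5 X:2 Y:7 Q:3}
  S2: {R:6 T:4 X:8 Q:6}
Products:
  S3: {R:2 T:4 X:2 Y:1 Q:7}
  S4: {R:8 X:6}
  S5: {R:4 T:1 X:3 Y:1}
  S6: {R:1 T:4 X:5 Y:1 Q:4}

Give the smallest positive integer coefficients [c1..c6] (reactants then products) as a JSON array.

Coefficients: [1, 5, 3, 3, 1, 3]

R: 1·7+5·6 = 37 | 3·2+3·8+1·4+3·1 = 37
T: 1·5+5·4 = 25 | 3·4+3·0+1·1+3·4 = 25
X: 1·2+5·8 = 42 | 3·2+3·6+1·3+3·5 = 42
Y: 1·7+5·0 = 7 | 3·1+3·0+1·1+3·1 = 7
Q: 1·3+5·6 = 33 | 3·7+3·0+1·0+3·4 = 33
gcd(1,5,3,3,1,3) = 1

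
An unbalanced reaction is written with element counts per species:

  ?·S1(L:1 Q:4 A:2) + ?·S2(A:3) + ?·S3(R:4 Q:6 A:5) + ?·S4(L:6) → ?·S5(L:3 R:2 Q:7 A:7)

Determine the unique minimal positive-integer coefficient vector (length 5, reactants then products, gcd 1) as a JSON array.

L: 6·1+5·0+3·0+2·6 = 18 | 6·3 = 18
R: 6·0+5·0+3·4+2·0 = 12 | 6·2 = 12
Q: 6·4+5·0+3·6+2·0 = 42 | 6·7 = 42
A: 6·2+5·3+3·5+2·0 = 42 | 6·7 = 42
gcd(6,5,3,2,6) = 1

Coefficients: [6, 5, 3, 2, 6]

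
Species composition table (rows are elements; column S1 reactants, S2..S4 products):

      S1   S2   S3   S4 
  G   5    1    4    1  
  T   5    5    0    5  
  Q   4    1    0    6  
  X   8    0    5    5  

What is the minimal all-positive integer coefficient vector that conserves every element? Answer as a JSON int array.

G: 5·5 = 25 | 2·1+5·4+3·1 = 25
T: 5·5 = 25 | 2·5+5·0+3·5 = 25
Q: 5·4 = 20 | 2·1+5·0+3·6 = 20
X: 5·8 = 40 | 2·0+5·5+3·5 = 40
gcd(5,2,5,3) = 1

Coefficients: [5, 2, 5, 3]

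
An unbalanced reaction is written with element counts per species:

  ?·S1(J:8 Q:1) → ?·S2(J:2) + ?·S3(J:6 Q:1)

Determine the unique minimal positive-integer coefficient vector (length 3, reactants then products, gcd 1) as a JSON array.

Coefficients: [1, 1, 1]

J: 1·8 = 8 | 1·2+1·6 = 8
Q: 1·1 = 1 | 1·0+1·1 = 1
gcd(1,1,1) = 1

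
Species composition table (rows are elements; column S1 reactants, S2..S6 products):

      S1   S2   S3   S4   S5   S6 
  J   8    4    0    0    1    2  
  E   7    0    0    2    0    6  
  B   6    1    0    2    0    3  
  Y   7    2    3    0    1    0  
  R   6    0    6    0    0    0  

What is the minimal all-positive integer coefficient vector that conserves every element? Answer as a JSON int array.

Coefficients: [4, 5, 4, 5, 6, 3]

J: 4·8 = 32 | 5·4+4·0+5·0+6·1+3·2 = 32
E: 4·7 = 28 | 5·0+4·0+5·2+6·0+3·6 = 28
B: 4·6 = 24 | 5·1+4·0+5·2+6·0+3·3 = 24
Y: 4·7 = 28 | 5·2+4·3+5·0+6·1+3·0 = 28
R: 4·6 = 24 | 5·0+4·6+5·0+6·0+3·0 = 24
gcd(4,5,4,5,6,3) = 1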